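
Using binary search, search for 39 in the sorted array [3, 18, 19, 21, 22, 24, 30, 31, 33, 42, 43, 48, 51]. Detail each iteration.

Binary search for 39 in [3, 18, 19, 21, 22, 24, 30, 31, 33, 42, 43, 48, 51]:

lo=0, hi=12, mid=6, arr[mid]=30 -> 30 < 39, search right half
lo=7, hi=12, mid=9, arr[mid]=42 -> 42 > 39, search left half
lo=7, hi=8, mid=7, arr[mid]=31 -> 31 < 39, search right half
lo=8, hi=8, mid=8, arr[mid]=33 -> 33 < 39, search right half
lo=9 > hi=8, target 39 not found

Binary search determines that 39 is not in the array after 4 comparisons. The search space was exhausted without finding the target.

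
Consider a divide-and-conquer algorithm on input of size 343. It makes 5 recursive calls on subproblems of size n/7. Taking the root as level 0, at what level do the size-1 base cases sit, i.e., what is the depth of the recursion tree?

For divide and conquer with division factor 7:

Problem sizes at each level:
Level 0: 343
Level 1: 49
Level 2: 7
Level 3: 1

The root is level 0 and the size-1 base case is level 3 (the tree spans levels 0 through 3, i.e. 4 levels counting the root), so the depth is the number of divisions: log_7(343) = 3

The recursion tree depth is log_7(343) = 3. At each level, the problem size is divided by 7, so it takes 3 divisions to reduce to a base case of size 1. The algorithm makes 5 recursive calls at each level.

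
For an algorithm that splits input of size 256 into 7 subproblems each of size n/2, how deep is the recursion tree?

For divide and conquer with division factor 2:

Problem sizes at each level:
Level 0: 256
Level 1: 128
Level 2: 64
Level 3: 32
Level 4: 16
Level 5: 8
Level 6: 4
Level 7: 2
Level 8: 1

The root is level 0 and the size-1 base case is level 8 (the tree spans levels 0 through 8, i.e. 9 levels counting the root), so the depth is the number of divisions: log_2(256) = 8

The recursion tree depth is log_2(256) = 8. At each level, the problem size is divided by 2, so it takes 8 divisions to reduce to a base case of size 1. The algorithm makes 7 recursive calls at each level.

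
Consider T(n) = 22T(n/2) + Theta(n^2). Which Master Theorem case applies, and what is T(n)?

Master Theorem for T(n) = 22T(n/2) + O(n^2):

a = 22, b = 2, c = 2
log_b(a) = log_2(22) = 4.4594

Case 1: c = 2 < log_2(22) = 4.4594
T(n) = O(n^(log_2 22))

For T(n) = 22T(n/2) + O(n^2): log_2(22) = 4.4594. This is Case 1 of the Master Theorem (c < log_b(a), work dominated by leaves), giving O(n^(log_2 22)).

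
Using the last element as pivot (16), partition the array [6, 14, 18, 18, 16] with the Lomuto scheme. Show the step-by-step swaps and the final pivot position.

Lomuto partition with pivot = 16:

Initial array: [6, 14, 18, 18, 16]

arr[0]=6 <= 16: swap with position 0, array becomes [6, 14, 18, 18, 16]
arr[1]=14 <= 16: swap with position 1, array becomes [6, 14, 18, 18, 16]
arr[2]=18 > 16: no swap
arr[3]=18 > 16: no swap

Place pivot at position 2: [6, 14, 16, 18, 18]
Pivot position: 2

After partitioning with pivot 16, the array becomes [6, 14, 16, 18, 18]. The pivot is placed at index 2. All elements to the left of the pivot are <= 16, and all elements to the right are > 16.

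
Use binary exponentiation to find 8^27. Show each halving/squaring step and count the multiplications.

Computing 8^27 by squaring (build up from 8^1; each line after the first costs one multiplication):

8^1 = 8
8^2 = (8^1)^2 = 8^2 = 64
8^3 = 8 * 8^2 = 8 * 64 = 512
8^6 = (8^3)^2 = 512^2 = 262144
8^12 = (8^6)^2 = 262144^2 = 68719476736
8^13 = 8 * 8^12 = 8 * 68719476736 = 549755813888
8^26 = (8^13)^2 = 549755813888^2 = 302231454903657293676544
8^27 = 8 * 8^26 = 8 * 302231454903657293676544 = 2417851639229258349412352

Result: 2417851639229258349412352
Multiplications needed: 7 (7 lines after 8^1)

8^27 = 2417851639229258349412352. Using exponentiation by squaring, this requires 7 multiplications. The key idea: if the exponent is even, square the half-power; if odd, multiply by the base once.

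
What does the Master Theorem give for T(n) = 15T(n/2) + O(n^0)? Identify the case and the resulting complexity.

Master Theorem for T(n) = 15T(n/2) + O(n^0):

a = 15, b = 2, c = 0
log_b(a) = log_2(15) = 3.9069

Case 1: c = 0 < log_2(15) = 3.9069
T(n) = O(n^(log_2 15))

For T(n) = 15T(n/2) + O(n^0): log_2(15) = 3.9069. This is Case 1 of the Master Theorem (c < log_b(a), work dominated by leaves), giving O(n^(log_2 15)).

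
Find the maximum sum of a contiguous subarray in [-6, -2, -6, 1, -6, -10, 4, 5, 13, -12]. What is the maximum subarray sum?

Using Kadane's algorithm on [-6, -2, -6, 1, -6, -10, 4, 5, 13, -12]:

Scanning through the array:
Position 1 (value -2): max_ending_here = -2, max_so_far = -2
Position 2 (value -6): max_ending_here = -6, max_so_far = -2
Position 3 (value 1): max_ending_here = 1, max_so_far = 1
Position 4 (value -6): max_ending_here = -5, max_so_far = 1
Position 5 (value -10): max_ending_here = -10, max_so_far = 1
Position 6 (value 4): max_ending_here = 4, max_so_far = 4
Position 7 (value 5): max_ending_here = 9, max_so_far = 9
Position 8 (value 13): max_ending_here = 22, max_so_far = 22
Position 9 (value -12): max_ending_here = 10, max_so_far = 22

Maximum subarray: [4, 5, 13]
Maximum sum: 22

The maximum subarray is [4, 5, 13] with sum 22. This subarray runs from index 6 to index 8.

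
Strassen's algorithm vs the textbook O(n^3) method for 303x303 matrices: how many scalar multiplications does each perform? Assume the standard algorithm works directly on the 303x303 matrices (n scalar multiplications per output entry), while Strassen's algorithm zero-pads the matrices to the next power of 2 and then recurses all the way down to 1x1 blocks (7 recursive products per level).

Matrix multiplication for 303x303 matrices:

Strassen's algorithm requires power-of-2 dimensions. Pad 303x303 to 512x512 (next power of 2).

Standard algorithm: 303^3 = 27818127 multiplications
Strassen's algorithm: 7^(log2(512)) = 7^9 = 40353607 multiplications
Difference: 27818127 - 40353607 = -12535480 (Strassen uses MORE here due to padding overhead — for small or just-over-power-of-2 n, padding can outweigh the per-level savings)

Standard: 27818127 multiplications (303^3). Strassen: 40353607 multiplications (7^9, after padding to 512x512). Strassen reduces 8 recursive multiplications to 7 at each level.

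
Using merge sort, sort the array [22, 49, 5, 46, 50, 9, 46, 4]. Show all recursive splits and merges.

Merge sort trace:

Split: [22, 49, 5, 46, 50, 9, 46, 4] -> [22, 49, 5, 46] and [50, 9, 46, 4]
  Split: [22, 49, 5, 46] -> [22, 49] and [5, 46]
    Split: [22, 49] -> [22] and [49]
    Merge: [22] + [49] -> [22, 49]
    Split: [5, 46] -> [5] and [46]
    Merge: [5] + [46] -> [5, 46]
  Merge: [22, 49] + [5, 46] -> [5, 22, 46, 49]
  Split: [50, 9, 46, 4] -> [50, 9] and [46, 4]
    Split: [50, 9] -> [50] and [9]
    Merge: [50] + [9] -> [9, 50]
    Split: [46, 4] -> [46] and [4]
    Merge: [46] + [4] -> [4, 46]
  Merge: [9, 50] + [4, 46] -> [4, 9, 46, 50]
Merge: [5, 22, 46, 49] + [4, 9, 46, 50] -> [4, 5, 9, 22, 46, 46, 49, 50]

Final sorted array: [4, 5, 9, 22, 46, 46, 49, 50]

The merge sort proceeds by recursively splitting the array and merging sorted halves.
After all merges, the sorted array is [4, 5, 9, 22, 46, 46, 49, 50].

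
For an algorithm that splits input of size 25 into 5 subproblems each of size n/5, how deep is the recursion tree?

For divide and conquer with division factor 5:

Problem sizes at each level:
Level 0: 25
Level 1: 5
Level 2: 1

The root is level 0 and the size-1 base case is level 2 (the tree spans levels 0 through 2, i.e. 3 levels counting the root), so the depth is the number of divisions: log_5(25) = 2

The recursion tree depth is log_5(25) = 2. At each level, the problem size is divided by 5, so it takes 2 divisions to reduce to a base case of size 1. The algorithm makes 5 recursive calls at each level.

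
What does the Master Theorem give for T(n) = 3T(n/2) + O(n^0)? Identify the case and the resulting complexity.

Master Theorem for T(n) = 3T(n/2) + O(n^0):

a = 3, b = 2, c = 0
log_b(a) = log_2(3) = 1.5850

Case 1: c = 0 < log_2(3) = 1.5850
T(n) = O(n^(log_2 3))

For T(n) = 3T(n/2) + O(n^0): log_2(3) = 1.5850. This is Case 1 of the Master Theorem (c < log_b(a), work dominated by leaves), giving O(n^(log_2 3)).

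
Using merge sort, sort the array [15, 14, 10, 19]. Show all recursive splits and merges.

Merge sort trace:

Split: [15, 14, 10, 19] -> [15, 14] and [10, 19]
  Split: [15, 14] -> [15] and [14]
  Merge: [15] + [14] -> [14, 15]
  Split: [10, 19] -> [10] and [19]
  Merge: [10] + [19] -> [10, 19]
Merge: [14, 15] + [10, 19] -> [10, 14, 15, 19]

Final sorted array: [10, 14, 15, 19]

The merge sort proceeds by recursively splitting the array and merging sorted halves.
After all merges, the sorted array is [10, 14, 15, 19].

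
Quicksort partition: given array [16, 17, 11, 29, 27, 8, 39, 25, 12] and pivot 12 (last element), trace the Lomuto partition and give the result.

Lomuto partition with pivot = 12:

Initial array: [16, 17, 11, 29, 27, 8, 39, 25, 12]

arr[0]=16 > 12: no swap
arr[1]=17 > 12: no swap
arr[2]=11 <= 12: swap with position 0, array becomes [11, 17, 16, 29, 27, 8, 39, 25, 12]
arr[3]=29 > 12: no swap
arr[4]=27 > 12: no swap
arr[5]=8 <= 12: swap with position 1, array becomes [11, 8, 16, 29, 27, 17, 39, 25, 12]
arr[6]=39 > 12: no swap
arr[7]=25 > 12: no swap

Place pivot at position 2: [11, 8, 12, 29, 27, 17, 39, 25, 16]
Pivot position: 2

After partitioning with pivot 12, the array becomes [11, 8, 12, 29, 27, 17, 39, 25, 16]. The pivot is placed at index 2. All elements to the left of the pivot are <= 12, and all elements to the right are > 12.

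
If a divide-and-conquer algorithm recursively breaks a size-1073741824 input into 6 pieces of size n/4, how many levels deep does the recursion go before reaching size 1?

For divide and conquer with division factor 4:

Problem sizes at each level:
Level 0: 1073741824
Level 1: 268435456
Level 2: 67108864
Level 3: 16777216
Level 4: 4194304
Level 5: 1048576
Level 6: 262144
Level 7: 65536
Level 8: 16384
Level 9: 4096
Level 10: 1024
Level 11: 256
Level 12: 64
Level 13: 16
Level 14: 4
Level 15: 1

The root is level 0 and the size-1 base case is level 15 (the tree spans levels 0 through 15, i.e. 16 levels counting the root), so the depth is the number of divisions: log_4(1073741824) = 15

The recursion tree depth is log_4(1073741824) = 15. At each level, the problem size is divided by 4, so it takes 15 divisions to reduce to a base case of size 1. The algorithm makes 6 recursive calls at each level.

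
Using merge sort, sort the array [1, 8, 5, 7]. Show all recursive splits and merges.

Merge sort trace:

Split: [1, 8, 5, 7] -> [1, 8] and [5, 7]
  Split: [1, 8] -> [1] and [8]
  Merge: [1] + [8] -> [1, 8]
  Split: [5, 7] -> [5] and [7]
  Merge: [5] + [7] -> [5, 7]
Merge: [1, 8] + [5, 7] -> [1, 5, 7, 8]

Final sorted array: [1, 5, 7, 8]

The merge sort proceeds by recursively splitting the array and merging sorted halves.
After all merges, the sorted array is [1, 5, 7, 8].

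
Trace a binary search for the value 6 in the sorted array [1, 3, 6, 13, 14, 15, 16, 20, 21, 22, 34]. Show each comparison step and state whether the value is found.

Binary search for 6 in [1, 3, 6, 13, 14, 15, 16, 20, 21, 22, 34]:

lo=0, hi=10, mid=5, arr[mid]=15 -> 15 > 6, search left half
lo=0, hi=4, mid=2, arr[mid]=6 -> Found target at index 2!

Binary search finds 6 at index 2 after 2 comparisons. The search repeatedly halves the search space by comparing with the middle element.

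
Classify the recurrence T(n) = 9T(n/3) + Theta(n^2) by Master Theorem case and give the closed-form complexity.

Master Theorem for T(n) = 9T(n/3) + O(n^2):

a = 9, b = 3, c = 2
log_b(a) = log_3(9) = 2.0000

Case 2: c = 2 = log_3(9) = 2.0000
T(n) = O(n^2 log n) = O(n^2 log n)

For T(n) = 9T(n/3) + O(n^2): log_3(9) = 2.0000. This is Case 2 of the Master Theorem (c = log_b(a), equal work at all levels), giving O(n^2 log n).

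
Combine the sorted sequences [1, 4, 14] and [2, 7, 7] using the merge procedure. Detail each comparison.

Merging process:

Compare 1 vs 2: take 1 from left. Merged: [1]
Compare 4 vs 2: take 2 from right. Merged: [1, 2]
Compare 4 vs 7: take 4 from left. Merged: [1, 2, 4]
Compare 14 vs 7: take 7 from right. Merged: [1, 2, 4, 7]
Compare 14 vs 7: take 7 from right. Merged: [1, 2, 4, 7, 7]
Append remaining from left: [14]. Merged: [1, 2, 4, 7, 7, 14]

Final merged array: [1, 2, 4, 7, 7, 14]
Total comparisons: 5

The merged array is [1, 2, 4, 7, 7, 14], requiring 5 comparisons. The merge step runs in O(n) time where n is the total number of elements.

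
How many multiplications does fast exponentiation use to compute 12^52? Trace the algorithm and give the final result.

Computing 12^52 by squaring (build up from 12^1; each line after the first costs one multiplication):

12^1 = 12
12^2 = (12^1)^2 = 12^2 = 144
12^3 = 12 * 12^2 = 12 * 144 = 1728
12^6 = (12^3)^2 = 1728^2 = 2985984
12^12 = (12^6)^2 = 2985984^2 = 8916100448256
12^13 = 12 * 12^12 = 12 * 8916100448256 = 106993205379072
12^26 = (12^13)^2 = 106993205379072^2 = 11447545997288281555215581184
12^52 = (12^26)^2 = 11447545997288281555215581184^2 = 131046309360030956735917227964932955078950997486894841856

Result: 131046309360030956735917227964932955078950997486894841856
Multiplications needed: 7 (7 lines after 12^1)

12^52 = 131046309360030956735917227964932955078950997486894841856. Using exponentiation by squaring, this requires 7 multiplications. The key idea: if the exponent is even, square the half-power; if odd, multiply by the base once.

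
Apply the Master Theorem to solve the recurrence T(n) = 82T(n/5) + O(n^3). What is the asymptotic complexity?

Master Theorem for T(n) = 82T(n/5) + O(n^3):

a = 82, b = 5, c = 3
log_b(a) = log_5(82) = 2.7380

Case 3: c = 3 > log_5(82) = 2.7380
T(n) = O(n^3) = O(n^3)

For T(n) = 82T(n/5) + O(n^3): log_5(82) = 2.7380. This is Case 3 of the Master Theorem (c > log_b(a), work dominated by root), giving O(n^3).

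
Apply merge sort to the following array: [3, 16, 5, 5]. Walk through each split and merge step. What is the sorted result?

Merge sort trace:

Split: [3, 16, 5, 5] -> [3, 16] and [5, 5]
  Split: [3, 16] -> [3] and [16]
  Merge: [3] + [16] -> [3, 16]
  Split: [5, 5] -> [5] and [5]
  Merge: [5] + [5] -> [5, 5]
Merge: [3, 16] + [5, 5] -> [3, 5, 5, 16]

Final sorted array: [3, 5, 5, 16]

The merge sort proceeds by recursively splitting the array and merging sorted halves.
After all merges, the sorted array is [3, 5, 5, 16].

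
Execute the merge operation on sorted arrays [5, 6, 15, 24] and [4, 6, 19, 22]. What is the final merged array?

Merging process:

Compare 5 vs 4: take 4 from right. Merged: [4]
Compare 5 vs 6: take 5 from left. Merged: [4, 5]
Compare 6 vs 6: take 6 from left. Merged: [4, 5, 6]
Compare 15 vs 6: take 6 from right. Merged: [4, 5, 6, 6]
Compare 15 vs 19: take 15 from left. Merged: [4, 5, 6, 6, 15]
Compare 24 vs 19: take 19 from right. Merged: [4, 5, 6, 6, 15, 19]
Compare 24 vs 22: take 22 from right. Merged: [4, 5, 6, 6, 15, 19, 22]
Append remaining from left: [24]. Merged: [4, 5, 6, 6, 15, 19, 22, 24]

Final merged array: [4, 5, 6, 6, 15, 19, 22, 24]
Total comparisons: 7

The merged array is [4, 5, 6, 6, 15, 19, 22, 24], requiring 7 comparisons. The merge step runs in O(n) time where n is the total number of elements.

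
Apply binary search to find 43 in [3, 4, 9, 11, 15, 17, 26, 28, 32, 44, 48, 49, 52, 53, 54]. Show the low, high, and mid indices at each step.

Binary search for 43 in [3, 4, 9, 11, 15, 17, 26, 28, 32, 44, 48, 49, 52, 53, 54]:

lo=0, hi=14, mid=7, arr[mid]=28 -> 28 < 43, search right half
lo=8, hi=14, mid=11, arr[mid]=49 -> 49 > 43, search left half
lo=8, hi=10, mid=9, arr[mid]=44 -> 44 > 43, search left half
lo=8, hi=8, mid=8, arr[mid]=32 -> 32 < 43, search right half
lo=9 > hi=8, target 43 not found

Binary search determines that 43 is not in the array after 4 comparisons. The search space was exhausted without finding the target.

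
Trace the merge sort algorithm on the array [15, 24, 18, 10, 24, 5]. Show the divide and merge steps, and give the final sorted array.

Merge sort trace:

Split: [15, 24, 18, 10, 24, 5] -> [15, 24, 18] and [10, 24, 5]
  Split: [15, 24, 18] -> [15] and [24, 18]
    Split: [24, 18] -> [24] and [18]
    Merge: [24] + [18] -> [18, 24]
  Merge: [15] + [18, 24] -> [15, 18, 24]
  Split: [10, 24, 5] -> [10] and [24, 5]
    Split: [24, 5] -> [24] and [5]
    Merge: [24] + [5] -> [5, 24]
  Merge: [10] + [5, 24] -> [5, 10, 24]
Merge: [15, 18, 24] + [5, 10, 24] -> [5, 10, 15, 18, 24, 24]

Final sorted array: [5, 10, 15, 18, 24, 24]

The merge sort proceeds by recursively splitting the array and merging sorted halves.
After all merges, the sorted array is [5, 10, 15, 18, 24, 24].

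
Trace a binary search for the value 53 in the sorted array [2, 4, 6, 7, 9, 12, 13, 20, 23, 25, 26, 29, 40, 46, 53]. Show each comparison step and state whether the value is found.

Binary search for 53 in [2, 4, 6, 7, 9, 12, 13, 20, 23, 25, 26, 29, 40, 46, 53]:

lo=0, hi=14, mid=7, arr[mid]=20 -> 20 < 53, search right half
lo=8, hi=14, mid=11, arr[mid]=29 -> 29 < 53, search right half
lo=12, hi=14, mid=13, arr[mid]=46 -> 46 < 53, search right half
lo=14, hi=14, mid=14, arr[mid]=53 -> Found target at index 14!

Binary search finds 53 at index 14 after 4 comparisons. The search repeatedly halves the search space by comparing with the middle element.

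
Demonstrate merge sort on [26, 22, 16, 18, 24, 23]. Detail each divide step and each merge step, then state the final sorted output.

Merge sort trace:

Split: [26, 22, 16, 18, 24, 23] -> [26, 22, 16] and [18, 24, 23]
  Split: [26, 22, 16] -> [26] and [22, 16]
    Split: [22, 16] -> [22] and [16]
    Merge: [22] + [16] -> [16, 22]
  Merge: [26] + [16, 22] -> [16, 22, 26]
  Split: [18, 24, 23] -> [18] and [24, 23]
    Split: [24, 23] -> [24] and [23]
    Merge: [24] + [23] -> [23, 24]
  Merge: [18] + [23, 24] -> [18, 23, 24]
Merge: [16, 22, 26] + [18, 23, 24] -> [16, 18, 22, 23, 24, 26]

Final sorted array: [16, 18, 22, 23, 24, 26]

The merge sort proceeds by recursively splitting the array and merging sorted halves.
After all merges, the sorted array is [16, 18, 22, 23, 24, 26].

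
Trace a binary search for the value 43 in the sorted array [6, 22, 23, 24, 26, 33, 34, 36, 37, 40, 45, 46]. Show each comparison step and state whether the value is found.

Binary search for 43 in [6, 22, 23, 24, 26, 33, 34, 36, 37, 40, 45, 46]:

lo=0, hi=11, mid=5, arr[mid]=33 -> 33 < 43, search right half
lo=6, hi=11, mid=8, arr[mid]=37 -> 37 < 43, search right half
lo=9, hi=11, mid=10, arr[mid]=45 -> 45 > 43, search left half
lo=9, hi=9, mid=9, arr[mid]=40 -> 40 < 43, search right half
lo=10 > hi=9, target 43 not found

Binary search determines that 43 is not in the array after 4 comparisons. The search space was exhausted without finding the target.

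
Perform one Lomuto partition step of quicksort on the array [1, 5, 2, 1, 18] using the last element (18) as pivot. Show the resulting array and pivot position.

Lomuto partition with pivot = 18:

Initial array: [1, 5, 2, 1, 18]

arr[0]=1 <= 18: swap with position 0, array becomes [1, 5, 2, 1, 18]
arr[1]=5 <= 18: swap with position 1, array becomes [1, 5, 2, 1, 18]
arr[2]=2 <= 18: swap with position 2, array becomes [1, 5, 2, 1, 18]
arr[3]=1 <= 18: swap with position 3, array becomes [1, 5, 2, 1, 18]

Place pivot at position 4: [1, 5, 2, 1, 18]
Pivot position: 4

After partitioning with pivot 18, the array becomes [1, 5, 2, 1, 18]. The pivot is placed at index 4. All elements to the left of the pivot are <= 18, and all elements to the right are > 18.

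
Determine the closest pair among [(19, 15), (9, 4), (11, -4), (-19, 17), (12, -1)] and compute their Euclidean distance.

Computing all pairwise distances among 5 points:

d((19, 15), (9, 4)) = 14.8661
d((19, 15), (11, -4)) = 20.6155
d((19, 15), (-19, 17)) = 38.0526
d((19, 15), (12, -1)) = 17.4642
d((9, 4), (11, -4)) = 8.2462
d((9, 4), (-19, 17)) = 30.8707
d((9, 4), (12, -1)) = 5.831
d((11, -4), (-19, 17)) = 36.6197
d((11, -4), (12, -1)) = 3.1623 <-- minimum
d((-19, 17), (12, -1)) = 35.8469

Closest pair: (11, -4) and (12, -1) with distance 3.1623

The closest pair is (11, -4) and (12, -1) with Euclidean distance 3.1623. For 5 points, brute-force pairwise comparison is shown above. For large n, the divide-and-conquer algorithm (sort by x, recurse on halves, check the dividing strip) achieves O(n log n).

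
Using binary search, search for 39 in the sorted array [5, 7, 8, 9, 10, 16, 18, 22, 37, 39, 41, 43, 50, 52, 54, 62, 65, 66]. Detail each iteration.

Binary search for 39 in [5, 7, 8, 9, 10, 16, 18, 22, 37, 39, 41, 43, 50, 52, 54, 62, 65, 66]:

lo=0, hi=17, mid=8, arr[mid]=37 -> 37 < 39, search right half
lo=9, hi=17, mid=13, arr[mid]=52 -> 52 > 39, search left half
lo=9, hi=12, mid=10, arr[mid]=41 -> 41 > 39, search left half
lo=9, hi=9, mid=9, arr[mid]=39 -> Found target at index 9!

Binary search finds 39 at index 9 after 4 comparisons. The search repeatedly halves the search space by comparing with the middle element.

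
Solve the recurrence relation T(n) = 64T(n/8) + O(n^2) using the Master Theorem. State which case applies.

Master Theorem for T(n) = 64T(n/8) + O(n^2):

a = 64, b = 8, c = 2
log_b(a) = log_8(64) = 2.0000

Case 2: c = 2 = log_8(64) = 2.0000
T(n) = O(n^2 log n) = O(n^2 log n)

For T(n) = 64T(n/8) + O(n^2): log_8(64) = 2.0000. This is Case 2 of the Master Theorem (c = log_b(a), equal work at all levels), giving O(n^2 log n).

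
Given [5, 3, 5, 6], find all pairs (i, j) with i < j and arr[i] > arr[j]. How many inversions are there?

Finding inversions in [5, 3, 5, 6]:

(0, 1): arr[0]=5 > arr[1]=3

Total inversions: 1

The array has 1 inversion(s): (0,1). Each pair (i,j) satisfies i < j and arr[i] > arr[j].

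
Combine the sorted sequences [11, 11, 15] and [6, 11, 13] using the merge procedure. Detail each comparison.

Merging process:

Compare 11 vs 6: take 6 from right. Merged: [6]
Compare 11 vs 11: take 11 from left. Merged: [6, 11]
Compare 11 vs 11: take 11 from left. Merged: [6, 11, 11]
Compare 15 vs 11: take 11 from right. Merged: [6, 11, 11, 11]
Compare 15 vs 13: take 13 from right. Merged: [6, 11, 11, 11, 13]
Append remaining from left: [15]. Merged: [6, 11, 11, 11, 13, 15]

Final merged array: [6, 11, 11, 11, 13, 15]
Total comparisons: 5

The merged array is [6, 11, 11, 11, 13, 15], requiring 5 comparisons. The merge step runs in O(n) time where n is the total number of elements.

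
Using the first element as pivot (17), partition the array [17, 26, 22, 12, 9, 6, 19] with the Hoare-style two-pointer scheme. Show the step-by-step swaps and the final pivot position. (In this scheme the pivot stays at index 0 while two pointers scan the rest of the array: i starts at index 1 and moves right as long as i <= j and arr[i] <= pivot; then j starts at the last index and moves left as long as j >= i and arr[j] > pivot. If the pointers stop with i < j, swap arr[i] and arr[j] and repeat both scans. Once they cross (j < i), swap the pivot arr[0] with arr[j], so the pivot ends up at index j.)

Hoare-style two-pointer partition with pivot = 17:

Initial array: [17, 26, 22, 12, 9, 6, 19]

Pointers start at i = 1, j = 6.
i stops at index 1 (arr[1]=26 > 17), j stops at index 5 (arr[5]=6 <= 17): swap arr[1] and arr[5], array becomes [17, 6, 22, 12, 9, 26, 19]
i stops at index 2 (arr[2]=22 > 17), j stops at index 4 (arr[4]=9 <= 17): swap arr[2] and arr[4], array becomes [17, 6, 9, 12, 22, 26, 19]
i ends at 4, j ends at 3: the pointers have crossed (j < i), so scanning stops.

Swap pivot arr[0] with arr[3] to place pivot at position 3: [12, 6, 9, 17, 22, 26, 19]
Pivot position: 3

After partitioning with pivot 17, the array becomes [12, 6, 9, 17, 22, 26, 19]. The pivot is placed at index 3. All elements to the left of the pivot are <= 17, and all elements to the right are > 17.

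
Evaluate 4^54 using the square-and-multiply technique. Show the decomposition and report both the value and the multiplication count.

Computing 4^54 by squaring (build up from 4^1; each line after the first costs one multiplication):

4^1 = 4
4^2 = (4^1)^2 = 4^2 = 16
4^3 = 4 * 4^2 = 4 * 16 = 64
4^6 = (4^3)^2 = 64^2 = 4096
4^12 = (4^6)^2 = 4096^2 = 16777216
4^13 = 4 * 4^12 = 4 * 16777216 = 67108864
4^26 = (4^13)^2 = 67108864^2 = 4503599627370496
4^27 = 4 * 4^26 = 4 * 4503599627370496 = 18014398509481984
4^54 = (4^27)^2 = 18014398509481984^2 = 324518553658426726783156020576256

Result: 324518553658426726783156020576256
Multiplications needed: 8 (8 lines after 4^1)

4^54 = 324518553658426726783156020576256. Using exponentiation by squaring, this requires 8 multiplications. The key idea: if the exponent is even, square the half-power; if odd, multiply by the base once.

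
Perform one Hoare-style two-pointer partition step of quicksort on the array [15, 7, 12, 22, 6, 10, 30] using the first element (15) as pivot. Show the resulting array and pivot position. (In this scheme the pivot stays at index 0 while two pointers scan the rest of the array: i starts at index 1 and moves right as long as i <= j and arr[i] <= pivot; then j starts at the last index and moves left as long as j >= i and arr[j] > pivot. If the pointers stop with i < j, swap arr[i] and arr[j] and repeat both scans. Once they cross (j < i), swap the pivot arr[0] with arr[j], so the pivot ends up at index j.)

Hoare-style two-pointer partition with pivot = 15:

Initial array: [15, 7, 12, 22, 6, 10, 30]

Pointers start at i = 1, j = 6.
i stops at index 3 (arr[3]=22 > 15), j stops at index 5 (arr[5]=10 <= 15): swap arr[3] and arr[5], array becomes [15, 7, 12, 10, 6, 22, 30]
i ends at 5, j ends at 4: the pointers have crossed (j < i), so scanning stops.

Swap pivot arr[0] with arr[4] to place pivot at position 4: [6, 7, 12, 10, 15, 22, 30]
Pivot position: 4

After partitioning with pivot 15, the array becomes [6, 7, 12, 10, 15, 22, 30]. The pivot is placed at index 4. All elements to the left of the pivot are <= 15, and all elements to the right are > 15.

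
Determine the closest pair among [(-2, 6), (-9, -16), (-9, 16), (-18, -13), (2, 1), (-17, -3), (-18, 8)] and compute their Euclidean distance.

Computing all pairwise distances among 7 points:

d((-2, 6), (-9, -16)) = 23.0868
d((-2, 6), (-9, 16)) = 12.2066
d((-2, 6), (-18, -13)) = 24.8395
d((-2, 6), (2, 1)) = 6.4031 <-- minimum
d((-2, 6), (-17, -3)) = 17.4929
d((-2, 6), (-18, 8)) = 16.1245
d((-9, -16), (-9, 16)) = 32.0
d((-9, -16), (-18, -13)) = 9.4868
d((-9, -16), (2, 1)) = 20.2485
d((-9, -16), (-17, -3)) = 15.2643
d((-9, -16), (-18, 8)) = 25.632
d((-9, 16), (-18, -13)) = 30.3645
d((-9, 16), (2, 1)) = 18.6011
d((-9, 16), (-17, -3)) = 20.6155
d((-9, 16), (-18, 8)) = 12.0416
d((-18, -13), (2, 1)) = 24.4131
d((-18, -13), (-17, -3)) = 10.0499
d((-18, -13), (-18, 8)) = 21.0
d((2, 1), (-17, -3)) = 19.4165
d((2, 1), (-18, 8)) = 21.1896
d((-17, -3), (-18, 8)) = 11.0454

Closest pair: (-2, 6) and (2, 1) with distance 6.4031

The closest pair is (-2, 6) and (2, 1) with Euclidean distance 6.4031. For 7 points, brute-force pairwise comparison is shown above. For large n, the divide-and-conquer algorithm (sort by x, recurse on halves, check the dividing strip) achieves O(n log n).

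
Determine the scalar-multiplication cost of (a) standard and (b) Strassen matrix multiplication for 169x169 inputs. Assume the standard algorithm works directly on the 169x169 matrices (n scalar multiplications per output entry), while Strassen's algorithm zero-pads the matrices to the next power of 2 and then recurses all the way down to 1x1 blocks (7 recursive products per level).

Matrix multiplication for 169x169 matrices:

Strassen's algorithm requires power-of-2 dimensions. Pad 169x169 to 256x256 (next power of 2).

Standard algorithm: 169^3 = 4826809 multiplications
Strassen's algorithm: 7^(log2(256)) = 7^8 = 5764801 multiplications
Difference: 4826809 - 5764801 = -937992 (Strassen uses MORE here due to padding overhead — for small or just-over-power-of-2 n, padding can outweigh the per-level savings)

Standard: 4826809 multiplications (169^3). Strassen: 5764801 multiplications (7^8, after padding to 256x256). Strassen reduces 8 recursive multiplications to 7 at each level.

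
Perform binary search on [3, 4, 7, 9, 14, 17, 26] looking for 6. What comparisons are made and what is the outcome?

Binary search for 6 in [3, 4, 7, 9, 14, 17, 26]:

lo=0, hi=6, mid=3, arr[mid]=9 -> 9 > 6, search left half
lo=0, hi=2, mid=1, arr[mid]=4 -> 4 < 6, search right half
lo=2, hi=2, mid=2, arr[mid]=7 -> 7 > 6, search left half
lo=2 > hi=1, target 6 not found

Binary search determines that 6 is not in the array after 3 comparisons. The search space was exhausted without finding the target.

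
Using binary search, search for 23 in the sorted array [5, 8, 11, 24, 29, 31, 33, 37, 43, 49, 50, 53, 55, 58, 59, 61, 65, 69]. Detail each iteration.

Binary search for 23 in [5, 8, 11, 24, 29, 31, 33, 37, 43, 49, 50, 53, 55, 58, 59, 61, 65, 69]:

lo=0, hi=17, mid=8, arr[mid]=43 -> 43 > 23, search left half
lo=0, hi=7, mid=3, arr[mid]=24 -> 24 > 23, search left half
lo=0, hi=2, mid=1, arr[mid]=8 -> 8 < 23, search right half
lo=2, hi=2, mid=2, arr[mid]=11 -> 11 < 23, search right half
lo=3 > hi=2, target 23 not found

Binary search determines that 23 is not in the array after 4 comparisons. The search space was exhausted without finding the target.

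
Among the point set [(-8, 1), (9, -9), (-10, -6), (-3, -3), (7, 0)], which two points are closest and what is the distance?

Computing all pairwise distances among 5 points:

d((-8, 1), (9, -9)) = 19.7231
d((-8, 1), (-10, -6)) = 7.2801
d((-8, 1), (-3, -3)) = 6.4031 <-- minimum
d((-8, 1), (7, 0)) = 15.0333
d((9, -9), (-10, -6)) = 19.2354
d((9, -9), (-3, -3)) = 13.4164
d((9, -9), (7, 0)) = 9.2195
d((-10, -6), (-3, -3)) = 7.6158
d((-10, -6), (7, 0)) = 18.0278
d((-3, -3), (7, 0)) = 10.4403

Closest pair: (-8, 1) and (-3, -3) with distance 6.4031

The closest pair is (-8, 1) and (-3, -3) with Euclidean distance 6.4031. For 5 points, brute-force pairwise comparison is shown above. For large n, the divide-and-conquer algorithm (sort by x, recurse on halves, check the dividing strip) achieves O(n log n).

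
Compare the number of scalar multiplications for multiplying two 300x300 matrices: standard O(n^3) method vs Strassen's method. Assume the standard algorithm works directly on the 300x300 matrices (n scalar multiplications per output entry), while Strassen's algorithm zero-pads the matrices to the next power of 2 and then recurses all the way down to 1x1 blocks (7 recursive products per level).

Matrix multiplication for 300x300 matrices:

Strassen's algorithm requires power-of-2 dimensions. Pad 300x300 to 512x512 (next power of 2).

Standard algorithm: 300^3 = 27000000 multiplications
Strassen's algorithm: 7^(log2(512)) = 7^9 = 40353607 multiplications
Difference: 27000000 - 40353607 = -13353607 (Strassen uses MORE here due to padding overhead — for small or just-over-power-of-2 n, padding can outweigh the per-level savings)

Standard: 27000000 multiplications (300^3). Strassen: 40353607 multiplications (7^9, after padding to 512x512). Strassen reduces 8 recursive multiplications to 7 at each level.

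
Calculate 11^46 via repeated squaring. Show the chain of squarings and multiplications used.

Computing 11^46 by squaring (build up from 11^1; each line after the first costs one multiplication):

11^1 = 11
11^2 = (11^1)^2 = 11^2 = 121
11^4 = (11^2)^2 = 121^2 = 14641
11^5 = 11 * 11^4 = 11 * 14641 = 161051
11^10 = (11^5)^2 = 161051^2 = 25937424601
11^11 = 11 * 11^10 = 11 * 25937424601 = 285311670611
11^22 = (11^11)^2 = 285311670611^2 = 81402749386839761113321
11^23 = 11 * 11^22 = 11 * 81402749386839761113321 = 895430243255237372246531
11^46 = (11^23)^2 = 895430243255237372246531^2 = 801795320536133573571931534665380233173841533961

Result: 801795320536133573571931534665380233173841533961
Multiplications needed: 8 (8 lines after 11^1)

11^46 = 801795320536133573571931534665380233173841533961. Using exponentiation by squaring, this requires 8 multiplications. The key idea: if the exponent is even, square the half-power; if odd, multiply by the base once.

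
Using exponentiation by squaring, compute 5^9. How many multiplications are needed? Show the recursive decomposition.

Computing 5^9 by squaring (build up from 5^1; each line after the first costs one multiplication):

5^1 = 5
5^2 = (5^1)^2 = 5^2 = 25
5^4 = (5^2)^2 = 25^2 = 625
5^8 = (5^4)^2 = 625^2 = 390625
5^9 = 5 * 5^8 = 5 * 390625 = 1953125

Result: 1953125
Multiplications needed: 4 (4 lines after 5^1)

5^9 = 1953125. Using exponentiation by squaring, this requires 4 multiplications. The key idea: if the exponent is even, square the half-power; if odd, multiply by the base once.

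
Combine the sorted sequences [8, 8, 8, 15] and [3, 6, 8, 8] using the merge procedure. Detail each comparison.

Merging process:

Compare 8 vs 3: take 3 from right. Merged: [3]
Compare 8 vs 6: take 6 from right. Merged: [3, 6]
Compare 8 vs 8: take 8 from left. Merged: [3, 6, 8]
Compare 8 vs 8: take 8 from left. Merged: [3, 6, 8, 8]
Compare 8 vs 8: take 8 from left. Merged: [3, 6, 8, 8, 8]
Compare 15 vs 8: take 8 from right. Merged: [3, 6, 8, 8, 8, 8]
Compare 15 vs 8: take 8 from right. Merged: [3, 6, 8, 8, 8, 8, 8]
Append remaining from left: [15]. Merged: [3, 6, 8, 8, 8, 8, 8, 15]

Final merged array: [3, 6, 8, 8, 8, 8, 8, 15]
Total comparisons: 7

The merged array is [3, 6, 8, 8, 8, 8, 8, 15], requiring 7 comparisons. The merge step runs in O(n) time where n is the total number of elements.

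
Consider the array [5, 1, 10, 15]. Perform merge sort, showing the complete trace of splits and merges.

Merge sort trace:

Split: [5, 1, 10, 15] -> [5, 1] and [10, 15]
  Split: [5, 1] -> [5] and [1]
  Merge: [5] + [1] -> [1, 5]
  Split: [10, 15] -> [10] and [15]
  Merge: [10] + [15] -> [10, 15]
Merge: [1, 5] + [10, 15] -> [1, 5, 10, 15]

Final sorted array: [1, 5, 10, 15]

The merge sort proceeds by recursively splitting the array and merging sorted halves.
After all merges, the sorted array is [1, 5, 10, 15].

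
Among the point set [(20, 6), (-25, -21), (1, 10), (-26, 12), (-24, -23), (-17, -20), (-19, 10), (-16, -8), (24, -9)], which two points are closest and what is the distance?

Computing all pairwise distances among 9 points:

d((20, 6), (-25, -21)) = 52.4786
d((20, 6), (1, 10)) = 19.4165
d((20, 6), (-26, 12)) = 46.3897
d((20, 6), (-24, -23)) = 52.6972
d((20, 6), (-17, -20)) = 45.2217
d((20, 6), (-19, 10)) = 39.2046
d((20, 6), (-16, -8)) = 38.6264
d((20, 6), (24, -9)) = 15.5242
d((-25, -21), (1, 10)) = 40.4599
d((-25, -21), (-26, 12)) = 33.0151
d((-25, -21), (-24, -23)) = 2.2361 <-- minimum
d((-25, -21), (-17, -20)) = 8.0623
d((-25, -21), (-19, 10)) = 31.5753
d((-25, -21), (-16, -8)) = 15.8114
d((-25, -21), (24, -9)) = 50.448
d((1, 10), (-26, 12)) = 27.074
d((1, 10), (-24, -23)) = 41.4005
d((1, 10), (-17, -20)) = 34.9857
d((1, 10), (-19, 10)) = 20.0
d((1, 10), (-16, -8)) = 24.7588
d((1, 10), (24, -9)) = 29.8329
d((-26, 12), (-24, -23)) = 35.0571
d((-26, 12), (-17, -20)) = 33.2415
d((-26, 12), (-19, 10)) = 7.2801
d((-26, 12), (-16, -8)) = 22.3607
d((-26, 12), (24, -9)) = 54.231
d((-24, -23), (-17, -20)) = 7.6158
d((-24, -23), (-19, 10)) = 33.3766
d((-24, -23), (-16, -8)) = 17.0
d((-24, -23), (24, -9)) = 50.0
d((-17, -20), (-19, 10)) = 30.0666
d((-17, -20), (-16, -8)) = 12.0416
d((-17, -20), (24, -9)) = 42.45
d((-19, 10), (-16, -8)) = 18.2483
d((-19, 10), (24, -9)) = 47.0106
d((-16, -8), (24, -9)) = 40.0125

Closest pair: (-25, -21) and (-24, -23) with distance 2.2361

The closest pair is (-25, -21) and (-24, -23) with Euclidean distance 2.2361. For 9 points, brute-force pairwise comparison is shown above. For large n, the divide-and-conquer algorithm (sort by x, recurse on halves, check the dividing strip) achieves O(n log n).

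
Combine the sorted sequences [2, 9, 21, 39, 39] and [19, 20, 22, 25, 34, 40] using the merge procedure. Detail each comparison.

Merging process:

Compare 2 vs 19: take 2 from left. Merged: [2]
Compare 9 vs 19: take 9 from left. Merged: [2, 9]
Compare 21 vs 19: take 19 from right. Merged: [2, 9, 19]
Compare 21 vs 20: take 20 from right. Merged: [2, 9, 19, 20]
Compare 21 vs 22: take 21 from left. Merged: [2, 9, 19, 20, 21]
Compare 39 vs 22: take 22 from right. Merged: [2, 9, 19, 20, 21, 22]
Compare 39 vs 25: take 25 from right. Merged: [2, 9, 19, 20, 21, 22, 25]
Compare 39 vs 34: take 34 from right. Merged: [2, 9, 19, 20, 21, 22, 25, 34]
Compare 39 vs 40: take 39 from left. Merged: [2, 9, 19, 20, 21, 22, 25, 34, 39]
Compare 39 vs 40: take 39 from left. Merged: [2, 9, 19, 20, 21, 22, 25, 34, 39, 39]
Append remaining from right: [40]. Merged: [2, 9, 19, 20, 21, 22, 25, 34, 39, 39, 40]

Final merged array: [2, 9, 19, 20, 21, 22, 25, 34, 39, 39, 40]
Total comparisons: 10

The merged array is [2, 9, 19, 20, 21, 22, 25, 34, 39, 39, 40], requiring 10 comparisons. The merge step runs in O(n) time where n is the total number of elements.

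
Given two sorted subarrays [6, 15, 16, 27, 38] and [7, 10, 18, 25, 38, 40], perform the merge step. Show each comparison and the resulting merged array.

Merging process:

Compare 6 vs 7: take 6 from left. Merged: [6]
Compare 15 vs 7: take 7 from right. Merged: [6, 7]
Compare 15 vs 10: take 10 from right. Merged: [6, 7, 10]
Compare 15 vs 18: take 15 from left. Merged: [6, 7, 10, 15]
Compare 16 vs 18: take 16 from left. Merged: [6, 7, 10, 15, 16]
Compare 27 vs 18: take 18 from right. Merged: [6, 7, 10, 15, 16, 18]
Compare 27 vs 25: take 25 from right. Merged: [6, 7, 10, 15, 16, 18, 25]
Compare 27 vs 38: take 27 from left. Merged: [6, 7, 10, 15, 16, 18, 25, 27]
Compare 38 vs 38: take 38 from left. Merged: [6, 7, 10, 15, 16, 18, 25, 27, 38]
Append remaining from right: [38, 40]. Merged: [6, 7, 10, 15, 16, 18, 25, 27, 38, 38, 40]

Final merged array: [6, 7, 10, 15, 16, 18, 25, 27, 38, 38, 40]
Total comparisons: 9

The merged array is [6, 7, 10, 15, 16, 18, 25, 27, 38, 38, 40], requiring 9 comparisons. The merge step runs in O(n) time where n is the total number of elements.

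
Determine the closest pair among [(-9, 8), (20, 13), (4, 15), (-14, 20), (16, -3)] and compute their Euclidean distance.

Computing all pairwise distances among 5 points:

d((-9, 8), (20, 13)) = 29.4279
d((-9, 8), (4, 15)) = 14.7648
d((-9, 8), (-14, 20)) = 13.0 <-- minimum
d((-9, 8), (16, -3)) = 27.313
d((20, 13), (4, 15)) = 16.1245
d((20, 13), (-14, 20)) = 34.7131
d((20, 13), (16, -3)) = 16.4924
d((4, 15), (-14, 20)) = 18.6815
d((4, 15), (16, -3)) = 21.6333
d((-14, 20), (16, -3)) = 37.8021

Closest pair: (-9, 8) and (-14, 20) with distance 13.0

The closest pair is (-9, 8) and (-14, 20) with Euclidean distance 13.0. For 5 points, brute-force pairwise comparison is shown above. For large n, the divide-and-conquer algorithm (sort by x, recurse on halves, check the dividing strip) achieves O(n log n).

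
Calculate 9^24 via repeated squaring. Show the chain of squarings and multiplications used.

Computing 9^24 by squaring (build up from 9^1; each line after the first costs one multiplication):

9^1 = 9
9^2 = (9^1)^2 = 9^2 = 81
9^3 = 9 * 9^2 = 9 * 81 = 729
9^6 = (9^3)^2 = 729^2 = 531441
9^12 = (9^6)^2 = 531441^2 = 282429536481
9^24 = (9^12)^2 = 282429536481^2 = 79766443076872509863361

Result: 79766443076872509863361
Multiplications needed: 5 (5 lines after 9^1)

9^24 = 79766443076872509863361. Using exponentiation by squaring, this requires 5 multiplications. The key idea: if the exponent is even, square the half-power; if odd, multiply by the base once.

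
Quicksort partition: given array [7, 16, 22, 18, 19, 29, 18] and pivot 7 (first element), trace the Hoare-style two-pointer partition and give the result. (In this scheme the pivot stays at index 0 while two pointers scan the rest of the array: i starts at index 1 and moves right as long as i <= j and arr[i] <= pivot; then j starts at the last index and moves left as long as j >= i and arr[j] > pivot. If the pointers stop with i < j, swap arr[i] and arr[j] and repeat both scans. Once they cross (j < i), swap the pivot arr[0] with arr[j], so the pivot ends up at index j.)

Hoare-style two-pointer partition with pivot = 7:

Initial array: [7, 16, 22, 18, 19, 29, 18]

Pointers start at i = 1, j = 6.
i ends at 1, j ends at 0: the pointers have crossed (j < i), so scanning stops.

j = 0, so swapping arr[0] with arr[j] leaves the pivot at position 0: [7, 16, 22, 18, 19, 29, 18]
Pivot position: 0

After partitioning with pivot 7, the array becomes [7, 16, 22, 18, 19, 29, 18]. The pivot is placed at index 0. All elements to the left of the pivot are <= 7, and all elements to the right are > 7.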